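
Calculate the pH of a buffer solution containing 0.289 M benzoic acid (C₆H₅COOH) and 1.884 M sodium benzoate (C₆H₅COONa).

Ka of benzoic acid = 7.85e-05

pKa = -log(7.85e-05) = 4.11. pH = pKa + log([A⁻]/[HA]) = 4.11 + log(1.884/0.289)

pH = 4.92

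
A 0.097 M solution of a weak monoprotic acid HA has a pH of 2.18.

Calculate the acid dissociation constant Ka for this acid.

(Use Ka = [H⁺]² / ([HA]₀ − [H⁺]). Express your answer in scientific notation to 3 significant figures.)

[H⁺] = 10^(−pH) = 10^(−2.18) = 6.607e-03 M. For HA ⇌ H⁺ + A⁻, Ka = [H⁺][A⁻]/[HA] = [H⁺]² / ([HA]₀ − [H⁺]) = (6.607e-03)² / (0.097 − 6.607e-03) = 4.83e-04.

K_a = 4.83e-04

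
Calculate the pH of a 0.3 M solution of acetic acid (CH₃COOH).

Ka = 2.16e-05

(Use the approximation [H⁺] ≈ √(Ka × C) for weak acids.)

[H⁺] = √(Ka × C) = √(2.16e-05 × 0.3) = 2.5456e-03. pH = -log(2.5456e-03)

pH = 2.59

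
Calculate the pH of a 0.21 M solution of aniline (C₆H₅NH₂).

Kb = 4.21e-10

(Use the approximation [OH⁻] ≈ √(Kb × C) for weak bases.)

[OH⁻] = √(Kb × C) = √(4.21e-10 × 0.21) = 9.4027e-06. pOH = 5.03, pH = 14 - pOH

pH = 8.97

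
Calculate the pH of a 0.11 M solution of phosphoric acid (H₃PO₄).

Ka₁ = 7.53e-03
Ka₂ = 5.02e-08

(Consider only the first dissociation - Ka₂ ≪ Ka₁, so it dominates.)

First dissociation dominates. From Ka₁ = [H⁺][HA⁻]/[H₂A], x² + Ka₁·x − Ka₁·C = 0 with C = 0.11 M and Ka₁ = 7.53e-03. Solving: [H⁺] = (−Ka₁ + √(Ka₁² + 4·Ka₁·C)) / 2 = 2.5260e-02 M. pH = -log(2.5260e-02) = 1.60.

pH = 1.60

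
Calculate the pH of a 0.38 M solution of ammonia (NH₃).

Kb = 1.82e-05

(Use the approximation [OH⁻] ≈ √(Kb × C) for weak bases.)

[OH⁻] = √(Kb × C) = √(1.82e-05 × 0.38) = 2.6298e-03. pOH = 2.58, pH = 14 - pOH

pH = 11.42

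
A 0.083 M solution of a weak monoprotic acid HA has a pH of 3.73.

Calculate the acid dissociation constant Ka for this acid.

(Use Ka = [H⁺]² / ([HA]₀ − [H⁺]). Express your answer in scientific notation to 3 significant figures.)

[H⁺] = 10^(−pH) = 10^(−3.73) = 1.862e-04 M. For HA ⇌ H⁺ + A⁻, Ka = [H⁺][A⁻]/[HA] = [H⁺]² / ([HA]₀ − [H⁺]) = (1.862e-04)² / (0.083 − 1.862e-04) = 4.19e-07.

K_a = 4.19e-07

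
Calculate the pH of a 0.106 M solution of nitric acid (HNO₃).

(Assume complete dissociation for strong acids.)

[H⁺] = 0.106 M for strong acid. pH = -log[H⁺] = -log(0.106)

pH = 0.97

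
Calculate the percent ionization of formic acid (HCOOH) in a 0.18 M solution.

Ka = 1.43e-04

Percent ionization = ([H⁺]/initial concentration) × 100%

Using Ka equilibrium: x² + Ka×x - Ka×C = 0. Solving: [H⁺] = 5.0025e-03. Percent = (5.0025e-03/0.18) × 100

Percent ionization = 2.78%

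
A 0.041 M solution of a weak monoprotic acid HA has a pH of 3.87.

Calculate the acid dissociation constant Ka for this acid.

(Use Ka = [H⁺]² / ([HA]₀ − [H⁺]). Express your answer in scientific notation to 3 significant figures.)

[H⁺] = 10^(−pH) = 10^(−3.87) = 1.349e-04 M. For HA ⇌ H⁺ + A⁻, Ka = [H⁺][A⁻]/[HA] = [H⁺]² / ([HA]₀ − [H⁺]) = (1.349e-04)² / (0.041 − 1.349e-04) = 4.45e-07.

K_a = 4.45e-07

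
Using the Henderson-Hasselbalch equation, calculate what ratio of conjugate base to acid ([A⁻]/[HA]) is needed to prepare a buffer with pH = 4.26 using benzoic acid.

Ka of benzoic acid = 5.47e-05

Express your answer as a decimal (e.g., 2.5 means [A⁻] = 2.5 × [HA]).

pKa = -log(5.47e-05) = 4.2620. pH = pKa + log([A⁻]/[HA]), so log([A⁻]/[HA]) = pH − pKa = 4.26 − 4.2620 = -0.0020. [A⁻]/[HA] = 10^(-0.0020) = 0.995

[A⁻]/[HA] = 0.995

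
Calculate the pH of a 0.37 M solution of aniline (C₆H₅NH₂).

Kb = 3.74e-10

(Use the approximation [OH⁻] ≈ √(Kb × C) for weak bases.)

[OH⁻] = √(Kb × C) = √(3.74e-10 × 0.37) = 1.1764e-05. pOH = 4.93, pH = 14 - pOH

pH = 9.07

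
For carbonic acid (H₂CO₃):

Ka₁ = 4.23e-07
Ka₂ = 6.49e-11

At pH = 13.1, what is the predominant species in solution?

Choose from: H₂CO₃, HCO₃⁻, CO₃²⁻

pKa₁ = 6.37, pKa₂ = 10.19. For a polyprotic acid the predominant species crosses at each pKa: below pKa_n the protonated form dominates, above it the deprotonated form does. At pH = 13.1, the predominant species is CO₃²⁻.

CO₃²⁻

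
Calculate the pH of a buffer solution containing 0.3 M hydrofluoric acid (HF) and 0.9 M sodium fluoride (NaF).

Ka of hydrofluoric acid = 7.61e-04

pKa = -log(7.61e-04) = 3.12. pH = pKa + log([A⁻]/[HA]) = 3.12 + log(0.9/0.3)

pH = 3.60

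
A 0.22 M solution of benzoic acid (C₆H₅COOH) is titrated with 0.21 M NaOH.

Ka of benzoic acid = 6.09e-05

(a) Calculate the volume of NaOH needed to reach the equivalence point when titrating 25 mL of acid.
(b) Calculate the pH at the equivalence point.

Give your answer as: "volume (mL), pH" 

moles acid = 0.22 × 25/1000 = 0.0055 mol; V_base = moles/0.21 × 1000 = 26.2 mL. At equivalence only the conjugate base is present: [A⁻] = 0.0055/0.051 = 1.0744e-01 M. Kb = Kw/Ka = 1.64e-10; [OH⁻] = √(Kb × [A⁻]) = 4.2003e-06; pOH = 5.38; pH = 14 - pOH = 8.62.

V = 26.2 mL, pH = 8.62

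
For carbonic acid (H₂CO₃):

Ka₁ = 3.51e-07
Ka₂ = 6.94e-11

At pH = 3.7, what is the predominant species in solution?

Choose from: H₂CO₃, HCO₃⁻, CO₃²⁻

pKa₁ = 6.45, pKa₂ = 10.16. For a polyprotic acid the predominant species crosses at each pKa: below pKa_n the protonated form dominates, above it the deprotonated form does. At pH = 3.7, the predominant species is H₂CO₃.

H₂CO₃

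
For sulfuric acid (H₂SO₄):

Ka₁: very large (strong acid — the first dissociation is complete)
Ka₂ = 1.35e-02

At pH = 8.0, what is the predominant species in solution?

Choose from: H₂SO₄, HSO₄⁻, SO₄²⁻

The first dissociation is complete, so H₂SO₄ itself is never the predominant species in water; pKa₂ = -log(1.35e-02) = 1.87. For a polyprotic acid the predominant species crosses at each pKa: below pKa_n the protonated form dominates, above it the deprotonated form does. At pH = 8.0, the predominant species is SO₄²⁻.

SO₄²⁻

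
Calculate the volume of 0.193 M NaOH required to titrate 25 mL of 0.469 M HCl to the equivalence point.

At equivalence: moles acid = moles base. moles HCl = 0.469 × 25/1000 = 0.01172 mol. V_base = moles / 0.193 × 1000 = 60.8 mL.

V_{base} = 60.8 mL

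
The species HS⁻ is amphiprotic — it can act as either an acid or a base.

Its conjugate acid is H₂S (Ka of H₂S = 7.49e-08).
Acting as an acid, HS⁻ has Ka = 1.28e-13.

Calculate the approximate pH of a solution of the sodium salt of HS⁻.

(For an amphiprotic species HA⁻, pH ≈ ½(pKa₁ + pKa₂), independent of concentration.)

pKa₁ = -log(7.49e-08) = 7.13; pKa₂ = -log(1.28e-13) = 12.89. For an amphiprotic species, pH ≈ ½(pKa₁ + pKa₂) = ½(7.13 + 12.89) = 10.01.

pH = 10.01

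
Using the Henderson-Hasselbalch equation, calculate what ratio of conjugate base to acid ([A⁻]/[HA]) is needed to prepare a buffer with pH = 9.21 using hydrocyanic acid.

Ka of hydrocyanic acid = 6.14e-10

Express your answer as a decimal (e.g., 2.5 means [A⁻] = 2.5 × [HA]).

pKa = -log(6.14e-10) = 9.2118. pH = pKa + log([A⁻]/[HA]), so log([A⁻]/[HA]) = pH − pKa = 9.21 − 9.2118 = -0.0018. [A⁻]/[HA] = 10^(-0.0018) = 0.996

[A⁻]/[HA] = 0.996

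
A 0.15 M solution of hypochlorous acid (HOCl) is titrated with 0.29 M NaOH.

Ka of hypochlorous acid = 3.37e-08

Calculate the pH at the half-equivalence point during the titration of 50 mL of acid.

At half-equivalence [HA] = [A⁻], so Henderson-Hasselbalch gives pH = pKa = -log(3.37e-08) = 7.47.

pH = pKa = 7.47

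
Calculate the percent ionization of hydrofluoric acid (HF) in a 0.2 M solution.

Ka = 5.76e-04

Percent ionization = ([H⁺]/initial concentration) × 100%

Using Ka equilibrium: x² + Ka×x - Ka×C = 0. Solving: [H⁺] = 1.0449e-02. Percent = (1.0449e-02/0.2) × 100

Percent ionization = 5.22%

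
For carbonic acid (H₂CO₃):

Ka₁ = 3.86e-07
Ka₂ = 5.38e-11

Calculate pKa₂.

pKa₂ = -log(Ka₂) = -log(5.38e-11) = 10.27.

pK_{a2} = 10.27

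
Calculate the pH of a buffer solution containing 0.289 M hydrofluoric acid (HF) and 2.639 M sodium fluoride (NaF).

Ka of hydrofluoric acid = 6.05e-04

pKa = -log(6.05e-04) = 3.22. pH = pKa + log([A⁻]/[HA]) = 3.22 + log(2.639/0.289)

pH = 4.18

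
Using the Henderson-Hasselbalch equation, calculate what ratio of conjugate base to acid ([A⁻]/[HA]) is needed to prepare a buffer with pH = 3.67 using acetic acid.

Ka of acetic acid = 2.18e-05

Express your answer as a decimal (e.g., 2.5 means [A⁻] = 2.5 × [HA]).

pKa = -log(2.18e-05) = 4.6615. pH = pKa + log([A⁻]/[HA]), so log([A⁻]/[HA]) = pH − pKa = 3.67 − 4.6615 = -0.9915. [A⁻]/[HA] = 10^(-0.9915) = 0.102

[A⁻]/[HA] = 0.102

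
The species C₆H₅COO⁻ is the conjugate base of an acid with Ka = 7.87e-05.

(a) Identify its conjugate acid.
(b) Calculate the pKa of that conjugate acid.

(a) The conjugate acid is formed by adding one H⁺ to C₆H₅COO⁻, giving C₆H₅COOH. (b) pKa = -log(Ka) = -log(7.87e-05) = 4.10.

Conjugate acid: C₆H₅COOH; pK_a = 4.10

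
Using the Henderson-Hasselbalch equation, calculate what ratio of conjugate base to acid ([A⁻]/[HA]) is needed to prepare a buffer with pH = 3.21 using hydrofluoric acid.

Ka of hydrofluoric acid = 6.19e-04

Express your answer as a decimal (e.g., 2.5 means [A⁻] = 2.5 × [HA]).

pKa = -log(6.19e-04) = 3.2083. pH = pKa + log([A⁻]/[HA]), so log([A⁻]/[HA]) = pH − pKa = 3.21 − 3.2083 = 0.0017. [A⁻]/[HA] = 10^(0.0017) = 1.00

[A⁻]/[HA] = 1.00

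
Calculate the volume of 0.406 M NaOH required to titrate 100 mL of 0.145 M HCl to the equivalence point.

At equivalence: moles acid = moles base. moles HCl = 0.145 × 100/1000 = 0.0145 mol. V_base = moles / 0.406 × 1000 = 35.7 mL.

V_{base} = 35.7 mL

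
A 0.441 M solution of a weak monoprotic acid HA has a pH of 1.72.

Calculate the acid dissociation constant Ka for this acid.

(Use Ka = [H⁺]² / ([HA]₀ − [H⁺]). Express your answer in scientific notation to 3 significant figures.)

[H⁺] = 10^(−pH) = 10^(−1.72) = 1.905e-02 M. For HA ⇌ H⁺ + A⁻, Ka = [H⁺][A⁻]/[HA] = [H⁺]² / ([HA]₀ − [H⁺]) = (1.905e-02)² / (0.441 − 1.905e-02) = 8.60e-04.

K_a = 8.60e-04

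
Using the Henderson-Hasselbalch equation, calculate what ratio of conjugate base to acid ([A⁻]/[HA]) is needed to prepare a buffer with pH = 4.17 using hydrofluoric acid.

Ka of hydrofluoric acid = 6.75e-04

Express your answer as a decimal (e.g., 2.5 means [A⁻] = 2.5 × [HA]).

pKa = -log(6.75e-04) = 3.1707. pH = pKa + log([A⁻]/[HA]), so log([A⁻]/[HA]) = pH − pKa = 4.17 − 3.1707 = 0.9993. [A⁻]/[HA] = 10^(0.9993) = 9.98

[A⁻]/[HA] = 9.98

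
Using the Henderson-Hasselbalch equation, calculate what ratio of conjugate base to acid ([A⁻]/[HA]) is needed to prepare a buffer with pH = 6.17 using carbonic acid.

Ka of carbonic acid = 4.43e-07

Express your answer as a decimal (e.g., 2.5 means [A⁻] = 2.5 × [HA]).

pKa = -log(4.43e-07) = 6.3536. pH = pKa + log([A⁻]/[HA]), so log([A⁻]/[HA]) = pH − pKa = 6.17 − 6.3536 = -0.1836. [A⁻]/[HA] = 10^(-0.1836) = 0.655

[A⁻]/[HA] = 0.655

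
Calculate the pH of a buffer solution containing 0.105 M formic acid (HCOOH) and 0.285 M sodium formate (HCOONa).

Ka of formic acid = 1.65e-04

pKa = -log(1.65e-04) = 3.78. pH = pKa + log([A⁻]/[HA]) = 3.78 + log(0.285/0.105)

pH = 4.22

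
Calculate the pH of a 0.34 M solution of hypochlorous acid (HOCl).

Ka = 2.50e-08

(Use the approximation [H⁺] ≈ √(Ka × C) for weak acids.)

[H⁺] = √(Ka × C) = √(2.50e-08 × 0.34) = 9.2195e-05. pH = -log(9.2195e-05)

pH = 4.04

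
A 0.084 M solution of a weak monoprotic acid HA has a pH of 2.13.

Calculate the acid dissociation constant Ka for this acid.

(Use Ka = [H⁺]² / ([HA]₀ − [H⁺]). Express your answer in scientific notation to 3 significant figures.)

[H⁺] = 10^(−pH) = 10^(−2.13) = 7.413e-03 M. For HA ⇌ H⁺ + A⁻, Ka = [H⁺][A⁻]/[HA] = [H⁺]² / ([HA]₀ − [H⁺]) = (7.413e-03)² / (0.084 − 7.413e-03) = 7.18e-04.

K_a = 7.18e-04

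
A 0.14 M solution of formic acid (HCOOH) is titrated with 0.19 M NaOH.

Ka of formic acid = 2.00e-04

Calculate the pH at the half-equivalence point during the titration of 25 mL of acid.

At half-equivalence [HA] = [A⁻], so Henderson-Hasselbalch gives pH = pKa = -log(2.00e-04) = 3.70.

pH = pKa = 3.70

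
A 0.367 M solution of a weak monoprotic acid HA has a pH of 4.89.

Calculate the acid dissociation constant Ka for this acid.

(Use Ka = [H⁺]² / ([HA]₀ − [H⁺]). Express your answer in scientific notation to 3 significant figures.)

[H⁺] = 10^(−pH) = 10^(−4.89) = 1.288e-05 M. For HA ⇌ H⁺ + A⁻, Ka = [H⁺][A⁻]/[HA] = [H⁺]² / ([HA]₀ − [H⁺]) = (1.288e-05)² / (0.367 − 1.288e-05) = 4.52e-10.

K_a = 4.52e-10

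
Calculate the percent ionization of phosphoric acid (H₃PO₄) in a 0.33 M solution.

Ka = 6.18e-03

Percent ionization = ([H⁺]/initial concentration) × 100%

Using Ka equilibrium: x² + Ka×x - Ka×C = 0. Solving: [H⁺] = 4.2175e-02. Percent = (4.2175e-02/0.33) × 100

Percent ionization = 12.8%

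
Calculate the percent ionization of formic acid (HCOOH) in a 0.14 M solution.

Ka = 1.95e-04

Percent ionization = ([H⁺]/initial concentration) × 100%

Using Ka equilibrium: x² + Ka×x - Ka×C = 0. Solving: [H⁺] = 5.1283e-03. Percent = (5.1283e-03/0.14) × 100

Percent ionization = 3.66%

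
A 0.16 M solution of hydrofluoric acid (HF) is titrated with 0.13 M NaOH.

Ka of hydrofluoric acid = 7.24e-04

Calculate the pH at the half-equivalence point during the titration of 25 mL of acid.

At half-equivalence [HA] = [A⁻], so Henderson-Hasselbalch gives pH = pKa = -log(7.24e-04) = 3.14.

pH = pKa = 3.14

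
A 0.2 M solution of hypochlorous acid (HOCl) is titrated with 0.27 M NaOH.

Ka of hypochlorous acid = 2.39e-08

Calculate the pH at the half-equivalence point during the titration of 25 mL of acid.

At half-equivalence [HA] = [A⁻], so Henderson-Hasselbalch gives pH = pKa = -log(2.39e-08) = 7.62.

pH = pKa = 7.62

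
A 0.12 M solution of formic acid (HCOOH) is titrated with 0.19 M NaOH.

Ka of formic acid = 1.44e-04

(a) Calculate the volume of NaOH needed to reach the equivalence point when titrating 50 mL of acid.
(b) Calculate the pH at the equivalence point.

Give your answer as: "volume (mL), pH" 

moles acid = 0.12 × 50/1000 = 0.006 mol; V_base = moles/0.19 × 1000 = 31.6 mL. At equivalence only the conjugate base is present: [A⁻] = 0.006/0.082 = 7.3548e-02 M. Kb = Kw/Ka = 6.94e-11; [OH⁻] = √(Kb × [A⁻]) = 2.2600e-06; pOH = 5.65; pH = 14 - pOH = 8.35.

V = 31.6 mL, pH = 8.35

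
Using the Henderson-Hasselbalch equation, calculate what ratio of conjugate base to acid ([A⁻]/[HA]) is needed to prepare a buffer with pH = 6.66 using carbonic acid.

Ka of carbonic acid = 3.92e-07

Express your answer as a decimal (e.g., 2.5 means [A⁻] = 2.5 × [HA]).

pKa = -log(3.92e-07) = 6.4067. pH = pKa + log([A⁻]/[HA]), so log([A⁻]/[HA]) = pH − pKa = 6.66 − 6.4067 = 0.2533. [A⁻]/[HA] = 10^(0.2533) = 1.79

[A⁻]/[HA] = 1.79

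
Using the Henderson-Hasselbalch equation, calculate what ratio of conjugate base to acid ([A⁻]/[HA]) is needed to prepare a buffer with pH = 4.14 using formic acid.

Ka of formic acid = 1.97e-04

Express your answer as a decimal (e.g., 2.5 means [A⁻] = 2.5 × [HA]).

pKa = -log(1.97e-04) = 3.7055. pH = pKa + log([A⁻]/[HA]), so log([A⁻]/[HA]) = pH − pKa = 4.14 − 3.7055 = 0.4345. [A⁻]/[HA] = 10^(0.4345) = 2.72

[A⁻]/[HA] = 2.72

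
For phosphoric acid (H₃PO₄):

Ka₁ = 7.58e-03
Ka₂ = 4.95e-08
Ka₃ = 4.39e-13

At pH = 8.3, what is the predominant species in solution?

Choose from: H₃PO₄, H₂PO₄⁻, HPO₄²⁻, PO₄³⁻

pKa₁ = 2.12, pKa₂ = 7.31, pKa₃ = 12.36. For a polyprotic acid the predominant species crosses at each pKa: below pKa_n the protonated form dominates, above it the deprotonated form does. At pH = 8.3, the predominant species is HPO₄²⁻.

HPO₄²⁻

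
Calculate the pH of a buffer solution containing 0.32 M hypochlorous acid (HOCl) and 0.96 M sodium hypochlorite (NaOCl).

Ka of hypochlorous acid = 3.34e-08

pKa = -log(3.34e-08) = 7.48. pH = pKa + log([A⁻]/[HA]) = 7.48 + log(0.96/0.32)

pH = 7.95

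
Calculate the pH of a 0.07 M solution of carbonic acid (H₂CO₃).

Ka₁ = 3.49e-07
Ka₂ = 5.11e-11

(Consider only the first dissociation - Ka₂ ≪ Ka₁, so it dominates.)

First dissociation dominates. From Ka₁ = [H⁺][HA⁻]/[H₂A], x² + Ka₁·x − Ka₁·C = 0 with C = 0.07 M and Ka₁ = 3.49e-07. Solving: [H⁺] = (−Ka₁ + √(Ka₁² + 4·Ka₁·C)) / 2 = 1.5613e-04 M. pH = -log(1.5613e-04) = 3.81.

pH = 3.81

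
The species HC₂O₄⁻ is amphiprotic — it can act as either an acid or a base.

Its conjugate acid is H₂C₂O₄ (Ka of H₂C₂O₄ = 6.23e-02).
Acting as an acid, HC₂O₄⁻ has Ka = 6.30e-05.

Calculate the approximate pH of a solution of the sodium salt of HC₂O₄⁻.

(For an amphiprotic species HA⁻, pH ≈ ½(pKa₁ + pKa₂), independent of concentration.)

pKa₁ = -log(6.23e-02) = 1.21; pKa₂ = -log(6.30e-05) = 4.20. For an amphiprotic species, pH ≈ ½(pKa₁ + pKa₂) = ½(1.21 + 4.20) = 2.70.

pH = 2.70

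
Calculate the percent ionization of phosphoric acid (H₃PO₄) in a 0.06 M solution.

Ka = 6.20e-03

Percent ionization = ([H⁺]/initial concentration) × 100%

Using Ka equilibrium: x² + Ka×x - Ka×C = 0. Solving: [H⁺] = 1.6435e-02. Percent = (1.6435e-02/0.06) × 100

Percent ionization = 27.4%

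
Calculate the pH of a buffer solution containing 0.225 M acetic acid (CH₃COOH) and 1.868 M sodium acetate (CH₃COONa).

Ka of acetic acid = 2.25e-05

pKa = -log(2.25e-05) = 4.65. pH = pKa + log([A⁻]/[HA]) = 4.65 + log(1.868/0.225)

pH = 5.57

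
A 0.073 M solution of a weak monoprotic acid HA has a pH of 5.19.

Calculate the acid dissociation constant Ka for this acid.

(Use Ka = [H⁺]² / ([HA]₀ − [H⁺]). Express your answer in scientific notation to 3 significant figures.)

[H⁺] = 10^(−pH) = 10^(−5.19) = 6.457e-06 M. For HA ⇌ H⁺ + A⁻, Ka = [H⁺][A⁻]/[HA] = [H⁺]² / ([HA]₀ − [H⁺]) = (6.457e-06)² / (0.073 − 6.457e-06) = 5.71e-10.

K_a = 5.71e-10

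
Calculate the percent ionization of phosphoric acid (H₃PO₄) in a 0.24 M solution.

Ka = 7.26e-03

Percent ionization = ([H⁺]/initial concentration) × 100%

Using Ka equilibrium: x² + Ka×x - Ka×C = 0. Solving: [H⁺] = 3.8270e-02. Percent = (3.8270e-02/0.24) × 100

Percent ionization = 15.9%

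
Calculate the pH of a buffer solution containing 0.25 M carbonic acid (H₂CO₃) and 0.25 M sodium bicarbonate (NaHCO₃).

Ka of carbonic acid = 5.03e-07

pKa = -log(5.03e-07) = 6.30. pH = pKa + log([A⁻]/[HA]) = 6.30 + log(0.25/0.25)

pH = 6.30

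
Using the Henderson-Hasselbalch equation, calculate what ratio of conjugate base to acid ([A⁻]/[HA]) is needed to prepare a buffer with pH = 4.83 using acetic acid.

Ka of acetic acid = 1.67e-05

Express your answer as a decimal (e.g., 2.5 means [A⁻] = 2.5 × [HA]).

pKa = -log(1.67e-05) = 4.7773. pH = pKa + log([A⁻]/[HA]), so log([A⁻]/[HA]) = pH − pKa = 4.83 − 4.7773 = 0.0527. [A⁻]/[HA] = 10^(0.0527) = 1.13

[A⁻]/[HA] = 1.13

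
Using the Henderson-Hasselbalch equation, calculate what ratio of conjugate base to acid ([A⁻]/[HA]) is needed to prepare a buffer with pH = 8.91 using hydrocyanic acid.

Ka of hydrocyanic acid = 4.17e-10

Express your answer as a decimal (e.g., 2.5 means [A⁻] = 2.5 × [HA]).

pKa = -log(4.17e-10) = 9.3799. pH = pKa + log([A⁻]/[HA]), so log([A⁻]/[HA]) = pH − pKa = 8.91 − 9.3799 = -0.4699. [A⁻]/[HA] = 10^(-0.4699) = 0.339

[A⁻]/[HA] = 0.339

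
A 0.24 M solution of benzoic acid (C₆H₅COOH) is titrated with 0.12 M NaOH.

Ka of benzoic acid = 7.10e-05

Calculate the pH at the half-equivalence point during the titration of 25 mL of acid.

At half-equivalence [HA] = [A⁻], so Henderson-Hasselbalch gives pH = pKa = -log(7.10e-05) = 4.15.

pH = pKa = 4.15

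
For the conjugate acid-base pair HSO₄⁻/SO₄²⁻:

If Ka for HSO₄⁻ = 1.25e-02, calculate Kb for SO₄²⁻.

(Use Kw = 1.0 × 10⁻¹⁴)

For a conjugate pair Ka × Kb = Kw, so Kb = Kw/Ka = 1.0 × 10⁻¹⁴ / 1.25e-02 = 8.00e-13.

K_b = 8.00e-13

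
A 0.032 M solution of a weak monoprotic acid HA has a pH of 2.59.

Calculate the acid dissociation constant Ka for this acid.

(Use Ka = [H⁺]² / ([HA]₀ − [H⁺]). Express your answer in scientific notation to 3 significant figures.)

[H⁺] = 10^(−pH) = 10^(−2.59) = 2.570e-03 M. For HA ⇌ H⁺ + A⁻, Ka = [H⁺][A⁻]/[HA] = [H⁺]² / ([HA]₀ − [H⁺]) = (2.570e-03)² / (0.032 − 2.570e-03) = 2.24e-04.

K_a = 2.24e-04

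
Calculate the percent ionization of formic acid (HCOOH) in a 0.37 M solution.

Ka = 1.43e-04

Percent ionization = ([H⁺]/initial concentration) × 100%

Using Ka equilibrium: x² + Ka×x - Ka×C = 0. Solving: [H⁺] = 7.2028e-03. Percent = (7.2028e-03/0.37) × 100

Percent ionization = 1.95%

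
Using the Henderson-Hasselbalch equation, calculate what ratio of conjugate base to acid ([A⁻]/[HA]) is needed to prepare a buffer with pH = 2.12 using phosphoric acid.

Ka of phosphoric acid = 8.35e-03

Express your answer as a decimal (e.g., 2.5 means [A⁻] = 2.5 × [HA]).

pKa = -log(8.35e-03) = 2.0783. pH = pKa + log([A⁻]/[HA]), so log([A⁻]/[HA]) = pH − pKa = 2.12 − 2.0783 = 0.0417. [A⁻]/[HA] = 10^(0.0417) = 1.10

[A⁻]/[HA] = 1.10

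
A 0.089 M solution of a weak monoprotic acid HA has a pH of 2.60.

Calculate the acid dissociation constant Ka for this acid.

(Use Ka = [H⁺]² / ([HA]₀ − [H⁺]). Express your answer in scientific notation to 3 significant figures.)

[H⁺] = 10^(−pH) = 10^(−2.60) = 2.512e-03 M. For HA ⇌ H⁺ + A⁻, Ka = [H⁺][A⁻]/[HA] = [H⁺]² / ([HA]₀ − [H⁺]) = (2.512e-03)² / (0.089 − 2.512e-03) = 7.30e-05.

K_a = 7.30e-05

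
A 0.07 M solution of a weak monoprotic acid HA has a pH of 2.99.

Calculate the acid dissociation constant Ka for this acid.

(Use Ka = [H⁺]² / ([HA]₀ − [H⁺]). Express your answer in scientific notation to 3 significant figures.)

[H⁺] = 10^(−pH) = 10^(−2.99) = 1.023e-03 M. For HA ⇌ H⁺ + A⁻, Ka = [H⁺][A⁻]/[HA] = [H⁺]² / ([HA]₀ − [H⁺]) = (1.023e-03)² / (0.07 − 1.023e-03) = 1.52e-05.

K_a = 1.52e-05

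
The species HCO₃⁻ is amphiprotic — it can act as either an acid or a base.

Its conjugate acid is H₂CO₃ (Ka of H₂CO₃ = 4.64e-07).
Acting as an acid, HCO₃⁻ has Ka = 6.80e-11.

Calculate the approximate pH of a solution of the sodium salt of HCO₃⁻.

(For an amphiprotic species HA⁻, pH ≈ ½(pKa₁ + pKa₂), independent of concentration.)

pKa₁ = -log(4.64e-07) = 6.33; pKa₂ = -log(6.80e-11) = 10.17. For an amphiprotic species, pH ≈ ½(pKa₁ + pKa₂) = ½(6.33 + 10.17) = 8.25.

pH = 8.25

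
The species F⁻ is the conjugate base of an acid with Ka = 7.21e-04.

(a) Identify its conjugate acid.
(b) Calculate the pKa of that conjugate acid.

(a) The conjugate acid is formed by adding one H⁺ to F⁻, giving HF. (b) pKa = -log(Ka) = -log(7.21e-04) = 3.14.

Conjugate acid: HF; pK_a = 3.14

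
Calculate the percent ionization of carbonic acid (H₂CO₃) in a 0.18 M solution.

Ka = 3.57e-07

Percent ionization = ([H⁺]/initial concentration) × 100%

Using Ka equilibrium: x² + Ka×x - Ka×C = 0. Solving: [H⁺] = 2.5332e-04. Percent = (2.5332e-04/0.18) × 100

Percent ionization = 0.141%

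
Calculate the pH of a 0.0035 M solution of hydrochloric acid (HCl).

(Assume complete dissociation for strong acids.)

[H⁺] = 0.0035 M for strong acid. pH = -log[H⁺] = -log(0.0035)

pH = 2.46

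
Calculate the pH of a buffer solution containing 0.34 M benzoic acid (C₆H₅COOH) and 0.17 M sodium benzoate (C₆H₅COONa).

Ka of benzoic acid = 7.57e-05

pKa = -log(7.57e-05) = 4.12. pH = pKa + log([A⁻]/[HA]) = 4.12 + log(0.17/0.34)

pH = 3.82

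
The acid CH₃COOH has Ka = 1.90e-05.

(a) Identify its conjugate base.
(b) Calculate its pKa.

(a) The conjugate base is formed by removing one H⁺ from CH₃COOH, giving CH₃COO⁻. (b) pKa = -log(Ka) = -log(1.90e-05) = 4.72.

Conjugate base: CH₃COO⁻; pK_a = 4.72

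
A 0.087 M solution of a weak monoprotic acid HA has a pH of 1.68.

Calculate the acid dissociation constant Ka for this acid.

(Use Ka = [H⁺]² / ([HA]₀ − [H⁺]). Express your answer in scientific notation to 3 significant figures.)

[H⁺] = 10^(−pH) = 10^(−1.68) = 2.089e-02 M. For HA ⇌ H⁺ + A⁻, Ka = [H⁺][A⁻]/[HA] = [H⁺]² / ([HA]₀ − [H⁺]) = (2.089e-02)² / (0.087 − 2.089e-02) = 6.60e-03.

K_a = 6.60e-03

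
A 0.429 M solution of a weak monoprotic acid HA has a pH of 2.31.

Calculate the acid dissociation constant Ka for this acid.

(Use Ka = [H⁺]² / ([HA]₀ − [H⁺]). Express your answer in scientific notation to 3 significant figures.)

[H⁺] = 10^(−pH) = 10^(−2.31) = 4.898e-03 M. For HA ⇌ H⁺ + A⁻, Ka = [H⁺][A⁻]/[HA] = [H⁺]² / ([HA]₀ − [H⁺]) = (4.898e-03)² / (0.429 − 4.898e-03) = 5.66e-05.

K_a = 5.66e-05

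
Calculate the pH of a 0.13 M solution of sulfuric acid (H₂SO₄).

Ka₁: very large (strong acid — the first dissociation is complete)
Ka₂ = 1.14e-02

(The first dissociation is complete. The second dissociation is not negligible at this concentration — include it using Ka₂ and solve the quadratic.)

First dissociation is complete: [H⁺]₀ = [HSO₄⁻]₀ = C = 0.13 M. Second dissociation HSO₄⁻ ⇌ H⁺ + SO₄²⁻: let x = [SO₄²⁻]. Ka₂ = (C + x)·x / (C − x) = 1.14e-02 → x² + (C + Ka₂)·x − Ka₂·C = 0 → x² + 0.14140·x − 1.482e-03 = 0. x = (−0.14140 + √(0.14140² + 4 × 1.482e-03)) / 2 = 9.8015e-03 M. [H⁺] = C + x = 0.13 + 9.8015e-03 = 1.3980e-01 M. pH = -log(1.3980e-01) = 0.85.

pH = 0.85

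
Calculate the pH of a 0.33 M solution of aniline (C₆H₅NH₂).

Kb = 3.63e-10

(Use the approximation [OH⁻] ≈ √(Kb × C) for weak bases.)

[OH⁻] = √(Kb × C) = √(3.63e-10 × 0.33) = 1.0945e-05. pOH = 4.96, pH = 14 - pOH

pH = 9.04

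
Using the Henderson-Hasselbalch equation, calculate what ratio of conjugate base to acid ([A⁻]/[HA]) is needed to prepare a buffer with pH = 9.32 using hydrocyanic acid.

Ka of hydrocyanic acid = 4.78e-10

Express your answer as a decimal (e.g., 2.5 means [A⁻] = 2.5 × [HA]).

pKa = -log(4.78e-10) = 9.3206. pH = pKa + log([A⁻]/[HA]), so log([A⁻]/[HA]) = pH − pKa = 9.32 − 9.3206 = -0.0006. [A⁻]/[HA] = 10^(-0.0006) = 0.999

[A⁻]/[HA] = 0.999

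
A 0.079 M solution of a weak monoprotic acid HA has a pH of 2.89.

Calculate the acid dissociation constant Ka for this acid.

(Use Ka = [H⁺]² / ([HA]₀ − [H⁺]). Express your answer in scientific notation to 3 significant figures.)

[H⁺] = 10^(−pH) = 10^(−2.89) = 1.288e-03 M. For HA ⇌ H⁺ + A⁻, Ka = [H⁺][A⁻]/[HA] = [H⁺]² / ([HA]₀ − [H⁺]) = (1.288e-03)² / (0.079 − 1.288e-03) = 2.14e-05.

K_a = 2.14e-05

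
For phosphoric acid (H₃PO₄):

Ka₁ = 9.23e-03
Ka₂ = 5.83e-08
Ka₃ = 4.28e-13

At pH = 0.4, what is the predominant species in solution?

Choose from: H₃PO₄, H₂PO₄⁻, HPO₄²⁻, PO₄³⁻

pKa₁ = 2.03, pKa₂ = 7.23, pKa₃ = 12.37. For a polyprotic acid the predominant species crosses at each pKa: below pKa_n the protonated form dominates, above it the deprotonated form does. At pH = 0.4, the predominant species is H₃PO₄.

H₃PO₄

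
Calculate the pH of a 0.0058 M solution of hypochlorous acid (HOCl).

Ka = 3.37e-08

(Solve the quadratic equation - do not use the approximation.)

x² + Ka×x - Ka×C = 0. Using quadratic formula: [H⁺] = 1.3964e-05

pH = 4.85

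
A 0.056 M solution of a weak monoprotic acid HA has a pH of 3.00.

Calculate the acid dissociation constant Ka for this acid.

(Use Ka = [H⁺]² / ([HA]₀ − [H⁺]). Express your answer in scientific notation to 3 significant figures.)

[H⁺] = 10^(−pH) = 10^(−3.00) = 1.000e-03 M. For HA ⇌ H⁺ + A⁻, Ka = [H⁺][A⁻]/[HA] = [H⁺]² / ([HA]₀ − [H⁺]) = (1.000e-03)² / (0.056 − 1.000e-03) = 1.82e-05.

K_a = 1.82e-05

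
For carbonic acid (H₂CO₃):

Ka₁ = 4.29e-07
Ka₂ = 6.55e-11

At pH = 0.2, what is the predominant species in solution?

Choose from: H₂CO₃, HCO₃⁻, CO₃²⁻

pKa₁ = 6.37, pKa₂ = 10.18. For a polyprotic acid the predominant species crosses at each pKa: below pKa_n the protonated form dominates, above it the deprotonated form does. At pH = 0.2, the predominant species is H₂CO₃.

H₂CO₃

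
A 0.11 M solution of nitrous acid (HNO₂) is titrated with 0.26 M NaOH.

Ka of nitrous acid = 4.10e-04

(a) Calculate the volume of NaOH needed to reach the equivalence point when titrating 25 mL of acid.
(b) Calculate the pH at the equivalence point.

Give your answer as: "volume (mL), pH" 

moles acid = 0.11 × 25/1000 = 0.00275 mol; V_base = moles/0.26 × 1000 = 10.6 mL. At equivalence only the conjugate base is present: [A⁻] = 0.00275/0.036 = 7.7297e-02 M. Kb = Kw/Ka = 2.44e-11; [OH⁻] = √(Kb × [A⁻]) = 1.3731e-06; pOH = 5.86; pH = 14 - pOH = 8.14.

V = 10.6 mL, pH = 8.14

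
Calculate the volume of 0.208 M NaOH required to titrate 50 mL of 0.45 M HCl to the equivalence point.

At equivalence: moles acid = moles base. moles HCl = 0.45 × 50/1000 = 0.0225 mol. V_base = moles / 0.208 × 1000 = 108.2 mL.

V_{base} = 108.2 mL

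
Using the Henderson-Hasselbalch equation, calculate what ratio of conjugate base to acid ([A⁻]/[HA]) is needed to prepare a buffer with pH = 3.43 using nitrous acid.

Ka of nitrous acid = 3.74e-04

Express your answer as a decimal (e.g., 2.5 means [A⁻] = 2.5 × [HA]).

pKa = -log(3.74e-04) = 3.4271. pH = pKa + log([A⁻]/[HA]), so log([A⁻]/[HA]) = pH − pKa = 3.43 − 3.4271 = 0.0029. [A⁻]/[HA] = 10^(0.0029) = 1.01

[A⁻]/[HA] = 1.01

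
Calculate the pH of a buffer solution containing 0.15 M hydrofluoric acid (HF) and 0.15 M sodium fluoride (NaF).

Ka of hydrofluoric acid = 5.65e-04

pKa = -log(5.65e-04) = 3.25. pH = pKa + log([A⁻]/[HA]) = 3.25 + log(0.15/0.15)

pH = 3.25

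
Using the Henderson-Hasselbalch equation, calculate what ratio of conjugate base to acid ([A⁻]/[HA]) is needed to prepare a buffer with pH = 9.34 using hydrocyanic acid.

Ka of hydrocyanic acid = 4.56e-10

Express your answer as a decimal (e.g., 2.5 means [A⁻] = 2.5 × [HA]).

pKa = -log(4.56e-10) = 9.3410. pH = pKa + log([A⁻]/[HA]), so log([A⁻]/[HA]) = pH − pKa = 9.34 − 9.3410 = -0.0010. [A⁻]/[HA] = 10^(-0.0010) = 0.998

[A⁻]/[HA] = 0.998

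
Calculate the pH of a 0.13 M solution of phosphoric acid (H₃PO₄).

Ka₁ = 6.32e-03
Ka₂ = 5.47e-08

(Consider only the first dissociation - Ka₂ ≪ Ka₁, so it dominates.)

First dissociation dominates. From Ka₁ = [H⁺][HA⁻]/[H₂A], x² + Ka₁·x − Ka₁·C = 0 with C = 0.13 M and Ka₁ = 6.32e-03. Solving: [H⁺] = (−Ka₁ + √(Ka₁² + 4·Ka₁·C)) / 2 = 2.5677e-02 M. pH = -log(2.5677e-02) = 1.59.

pH = 1.59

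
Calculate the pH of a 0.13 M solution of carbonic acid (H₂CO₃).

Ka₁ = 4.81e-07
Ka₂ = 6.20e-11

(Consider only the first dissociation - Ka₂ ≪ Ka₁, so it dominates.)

First dissociation dominates. From Ka₁ = [H⁺][HA⁻]/[H₂A], x² + Ka₁·x − Ka₁·C = 0 with C = 0.13 M and Ka₁ = 4.81e-07. Solving: [H⁺] = (−Ka₁ + √(Ka₁² + 4·Ka₁·C)) / 2 = 2.4982e-04 M. pH = -log(2.4982e-04) = 3.60.

pH = 3.60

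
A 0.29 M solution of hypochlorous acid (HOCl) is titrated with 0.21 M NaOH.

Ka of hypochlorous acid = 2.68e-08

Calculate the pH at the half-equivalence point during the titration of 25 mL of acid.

At half-equivalence [HA] = [A⁻], so Henderson-Hasselbalch gives pH = pKa = -log(2.68e-08) = 7.57.

pH = pKa = 7.57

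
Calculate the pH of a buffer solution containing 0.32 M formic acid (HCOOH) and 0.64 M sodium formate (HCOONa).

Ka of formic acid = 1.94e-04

pKa = -log(1.94e-04) = 3.71. pH = pKa + log([A⁻]/[HA]) = 3.71 + log(0.64/0.32)

pH = 4.01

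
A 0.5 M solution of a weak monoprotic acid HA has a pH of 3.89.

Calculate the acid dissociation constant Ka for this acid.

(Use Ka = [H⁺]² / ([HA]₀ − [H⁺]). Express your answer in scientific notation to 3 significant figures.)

[H⁺] = 10^(−pH) = 10^(−3.89) = 1.288e-04 M. For HA ⇌ H⁺ + A⁻, Ka = [H⁺][A⁻]/[HA] = [H⁺]² / ([HA]₀ − [H⁺]) = (1.288e-04)² / (0.5 − 1.288e-04) = 3.32e-08.

K_a = 3.32e-08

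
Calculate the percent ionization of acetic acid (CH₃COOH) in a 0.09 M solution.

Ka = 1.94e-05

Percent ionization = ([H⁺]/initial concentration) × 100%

Using Ka equilibrium: x² + Ka×x - Ka×C = 0. Solving: [H⁺] = 1.3117e-03. Percent = (1.3117e-03/0.09) × 100

Percent ionization = 1.46%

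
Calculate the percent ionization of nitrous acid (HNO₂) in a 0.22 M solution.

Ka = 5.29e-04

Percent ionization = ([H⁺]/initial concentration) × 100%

Using Ka equilibrium: x² + Ka×x - Ka×C = 0. Solving: [H⁺] = 1.0527e-02. Percent = (1.0527e-02/0.22) × 100

Percent ionization = 4.78%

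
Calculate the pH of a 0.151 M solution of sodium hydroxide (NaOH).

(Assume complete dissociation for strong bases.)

[OH⁻] = 0.151 M for strong base. pOH = -log[OH⁻] = 0.82, pH = 14 - pOH

pH = 13.18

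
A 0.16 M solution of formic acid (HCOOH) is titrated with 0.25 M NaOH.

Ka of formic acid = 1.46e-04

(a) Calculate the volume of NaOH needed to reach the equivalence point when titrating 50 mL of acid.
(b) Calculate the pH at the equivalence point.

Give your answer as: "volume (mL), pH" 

moles acid = 0.16 × 50/1000 = 0.008 mol; V_base = moles/0.25 × 1000 = 32.0 mL. At equivalence only the conjugate base is present: [A⁻] = 0.008/0.082 = 9.7561e-02 M. Kb = Kw/Ka = 6.85e-11; [OH⁻] = √(Kb × [A⁻]) = 2.5850e-06; pOH = 5.59; pH = 14 - pOH = 8.41.

V = 32.0 mL, pH = 8.41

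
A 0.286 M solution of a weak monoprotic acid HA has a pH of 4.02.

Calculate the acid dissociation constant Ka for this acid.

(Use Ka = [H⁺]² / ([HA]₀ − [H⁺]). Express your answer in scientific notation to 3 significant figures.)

[H⁺] = 10^(−pH) = 10^(−4.02) = 9.550e-05 M. For HA ⇌ H⁺ + A⁻, Ka = [H⁺][A⁻]/[HA] = [H⁺]² / ([HA]₀ − [H⁺]) = (9.550e-05)² / (0.286 − 9.550e-05) = 3.19e-08.

K_a = 3.19e-08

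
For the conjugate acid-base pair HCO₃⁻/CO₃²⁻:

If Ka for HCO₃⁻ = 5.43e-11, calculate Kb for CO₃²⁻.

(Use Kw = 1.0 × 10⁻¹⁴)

For a conjugate pair Ka × Kb = Kw, so Kb = Kw/Ka = 1.0 × 10⁻¹⁴ / 5.43e-11 = 1.84e-04.

K_b = 1.84e-04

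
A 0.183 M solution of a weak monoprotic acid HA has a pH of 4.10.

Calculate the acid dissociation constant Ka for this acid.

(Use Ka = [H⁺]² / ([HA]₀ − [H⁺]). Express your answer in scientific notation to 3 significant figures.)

[H⁺] = 10^(−pH) = 10^(−4.10) = 7.943e-05 M. For HA ⇌ H⁺ + A⁻, Ka = [H⁺][A⁻]/[HA] = [H⁺]² / ([HA]₀ − [H⁺]) = (7.943e-05)² / (0.183 − 7.943e-05) = 3.45e-08.

K_a = 3.45e-08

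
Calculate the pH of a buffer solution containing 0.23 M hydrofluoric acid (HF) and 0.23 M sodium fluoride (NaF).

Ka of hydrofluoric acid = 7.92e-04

pKa = -log(7.92e-04) = 3.10. pH = pKa + log([A⁻]/[HA]) = 3.10 + log(0.23/0.23)

pH = 3.10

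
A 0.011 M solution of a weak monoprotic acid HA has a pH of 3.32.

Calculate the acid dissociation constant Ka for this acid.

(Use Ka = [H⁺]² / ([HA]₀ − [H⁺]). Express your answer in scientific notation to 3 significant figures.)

[H⁺] = 10^(−pH) = 10^(−3.32) = 4.786e-04 M. For HA ⇌ H⁺ + A⁻, Ka = [H⁺][A⁻]/[HA] = [H⁺]² / ([HA]₀ − [H⁺]) = (4.786e-04)² / (0.011 − 4.786e-04) = 2.18e-05.

K_a = 2.18e-05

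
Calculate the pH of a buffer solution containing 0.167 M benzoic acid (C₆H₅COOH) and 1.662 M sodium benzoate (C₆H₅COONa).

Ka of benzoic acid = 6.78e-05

pKa = -log(6.78e-05) = 4.17. pH = pKa + log([A⁻]/[HA]) = 4.17 + log(1.662/0.167)

pH = 5.17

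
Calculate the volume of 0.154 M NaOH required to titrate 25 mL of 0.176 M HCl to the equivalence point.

At equivalence: moles acid = moles base. moles HCl = 0.176 × 25/1000 = 0.0044 mol. V_base = moles / 0.154 × 1000 = 28.6 mL.

V_{base} = 28.6 mL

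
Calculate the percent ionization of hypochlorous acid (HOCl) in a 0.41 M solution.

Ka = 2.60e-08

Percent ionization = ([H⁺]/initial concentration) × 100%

Using Ka equilibrium: x² + Ka×x - Ka×C = 0. Solving: [H⁺] = 1.0323e-04. Percent = (1.0323e-04/0.41) × 100

Percent ionization = 0.0252%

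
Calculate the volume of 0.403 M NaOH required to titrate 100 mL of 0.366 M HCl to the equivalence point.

At equivalence: moles acid = moles base. moles HCl = 0.366 × 100/1000 = 0.0366 mol. V_base = moles / 0.403 × 1000 = 90.8 mL.

V_{base} = 90.8 mL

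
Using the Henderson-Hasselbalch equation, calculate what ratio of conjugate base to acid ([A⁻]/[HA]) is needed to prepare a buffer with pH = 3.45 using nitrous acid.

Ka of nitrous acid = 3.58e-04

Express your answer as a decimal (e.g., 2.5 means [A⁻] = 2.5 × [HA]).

pKa = -log(3.58e-04) = 3.4461. pH = pKa + log([A⁻]/[HA]), so log([A⁻]/[HA]) = pH − pKa = 3.45 − 3.4461 = 0.0039. [A⁻]/[HA] = 10^(0.0039) = 1.01

[A⁻]/[HA] = 1.01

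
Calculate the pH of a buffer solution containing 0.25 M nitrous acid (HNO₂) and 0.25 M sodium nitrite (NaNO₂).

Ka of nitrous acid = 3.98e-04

pKa = -log(3.98e-04) = 3.40. pH = pKa + log([A⁻]/[HA]) = 3.40 + log(0.25/0.25)

pH = 3.40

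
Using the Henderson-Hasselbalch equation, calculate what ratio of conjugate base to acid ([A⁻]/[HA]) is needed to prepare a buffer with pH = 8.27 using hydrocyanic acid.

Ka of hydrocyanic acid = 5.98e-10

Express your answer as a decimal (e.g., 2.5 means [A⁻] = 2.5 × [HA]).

pKa = -log(5.98e-10) = 9.2233. pH = pKa + log([A⁻]/[HA]), so log([A⁻]/[HA]) = pH − pKa = 8.27 − 9.2233 = -0.9533. [A⁻]/[HA] = 10^(-0.9533) = 0.111

[A⁻]/[HA] = 0.111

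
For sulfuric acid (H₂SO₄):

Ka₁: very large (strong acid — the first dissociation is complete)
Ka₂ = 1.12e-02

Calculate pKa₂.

pKa₂ = -log(Ka₂) = -log(1.12e-02) = 1.95.

pK_{a2} = 1.95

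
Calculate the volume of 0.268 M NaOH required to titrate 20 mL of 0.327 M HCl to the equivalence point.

At equivalence: moles acid = moles base. moles HCl = 0.327 × 20/1000 = 0.00654 mol. V_base = moles / 0.268 × 1000 = 24.4 mL.

V_{base} = 24.4 mL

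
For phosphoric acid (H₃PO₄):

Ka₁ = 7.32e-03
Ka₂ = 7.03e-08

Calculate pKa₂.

pKa₂ = -log(Ka₂) = -log(7.03e-08) = 7.15.

pK_{a2} = 7.15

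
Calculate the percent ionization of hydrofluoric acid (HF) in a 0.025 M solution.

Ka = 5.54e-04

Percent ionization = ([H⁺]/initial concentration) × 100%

Using Ka equilibrium: x² + Ka×x - Ka×C = 0. Solving: [H⁺] = 3.4549e-03. Percent = (3.4549e-03/0.025) × 100

Percent ionization = 13.8%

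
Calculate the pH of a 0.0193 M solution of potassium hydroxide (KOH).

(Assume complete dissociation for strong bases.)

[OH⁻] = 0.0193 M for strong base. pOH = -log[OH⁻] = 1.71, pH = 14 - pOH

pH = 12.29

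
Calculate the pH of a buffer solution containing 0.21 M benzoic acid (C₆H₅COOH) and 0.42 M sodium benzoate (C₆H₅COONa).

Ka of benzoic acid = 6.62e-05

pKa = -log(6.62e-05) = 4.18. pH = pKa + log([A⁻]/[HA]) = 4.18 + log(0.42/0.21)

pH = 4.48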